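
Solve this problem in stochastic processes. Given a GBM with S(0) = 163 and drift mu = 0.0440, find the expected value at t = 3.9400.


E[S(t)] = S(0) * exp(mu * t)
= 163 * exp(0.0440 * 3.9400)
= 163 * 1.1893
= 193.8550

193.8550


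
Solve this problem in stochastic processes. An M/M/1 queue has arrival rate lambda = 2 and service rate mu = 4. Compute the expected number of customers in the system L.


rho = 2/4 = 0.5000
L = rho/(1-rho)
= 0.5000/0.5000
= 1.0000

1.0000


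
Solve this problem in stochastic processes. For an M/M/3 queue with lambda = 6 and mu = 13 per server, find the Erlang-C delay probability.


a = lambda/mu = 0.4615
rho = a/c = 0.1538
Erlang-C formula applied:
C(c,a) = 0.0122

0.0122


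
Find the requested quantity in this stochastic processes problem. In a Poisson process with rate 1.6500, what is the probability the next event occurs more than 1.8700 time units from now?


P(X > t) = exp(-lambda * t)
= exp(-1.6500 * 1.8700)
= exp(-3.0855) = 0.0457

0.0457


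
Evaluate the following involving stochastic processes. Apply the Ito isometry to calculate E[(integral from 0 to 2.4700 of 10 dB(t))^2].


By Ito isometry: E[(int f dB)^2] = int f^2 dt
= 10^2 * 2.4700
= 100 * 2.4700 = 247.0000

247.0000


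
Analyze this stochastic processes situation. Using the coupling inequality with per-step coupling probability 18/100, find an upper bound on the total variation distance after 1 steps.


TV distance bound <= (1-delta)^n
= (1 - 0.1800)^1
= 0.8200^1
= 0.8200

0.8200


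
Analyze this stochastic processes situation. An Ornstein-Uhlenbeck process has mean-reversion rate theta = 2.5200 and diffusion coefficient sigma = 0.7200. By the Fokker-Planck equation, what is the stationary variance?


Stationary variance = sigma^2 / (2*theta)
= 0.7200^2 / (2*2.5200)
= 0.5184 / 5.0400
= 0.1029

0.1029


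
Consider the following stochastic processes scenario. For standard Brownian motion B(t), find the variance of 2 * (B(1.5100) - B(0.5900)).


Var(alpha*(B(t)-B(s))) = alpha^2 * (t-s)
= 2^2 * (1.5100 - 0.5900)
= 4 * 0.9200
= 3.6800

3.6800


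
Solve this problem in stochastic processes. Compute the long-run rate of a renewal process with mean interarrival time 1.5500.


Long-run renewal rate = 1/E(X)
= 1/1.5500
= 0.6452

0.6452


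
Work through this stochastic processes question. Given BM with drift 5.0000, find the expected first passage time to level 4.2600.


Expected first passage time = a/mu
= 4.2600/5.0000
= 0.8520

0.8520


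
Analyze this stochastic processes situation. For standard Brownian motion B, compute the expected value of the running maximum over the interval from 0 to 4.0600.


E(max B(s)) = sqrt(2t/pi)
= sqrt(2*4.0600/pi)
= sqrt(2.5847)
= 1.6077

1.6077


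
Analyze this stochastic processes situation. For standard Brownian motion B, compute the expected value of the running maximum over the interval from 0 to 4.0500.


E(max B(s)) = sqrt(2t/pi)
= sqrt(2*4.0500/pi)
= sqrt(2.5783)
= 1.6057

1.6057


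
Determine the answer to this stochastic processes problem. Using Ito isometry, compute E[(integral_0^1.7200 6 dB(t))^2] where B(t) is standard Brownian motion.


By Ito isometry: E[(int f dB)^2] = int f^2 dt
= 6^2 * 1.7200
= 36 * 1.7200 = 61.9200

61.9200


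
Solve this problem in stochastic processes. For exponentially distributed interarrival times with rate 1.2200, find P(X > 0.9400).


P(X > t) = exp(-lambda * t)
= exp(-1.2200 * 0.9400)
= exp(-1.1468) = 0.3177

0.3177


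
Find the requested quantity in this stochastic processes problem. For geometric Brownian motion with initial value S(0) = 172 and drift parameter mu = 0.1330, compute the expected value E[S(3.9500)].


E[S(t)] = S(0) * exp(mu * t)
= 172 * exp(0.1330 * 3.9500)
= 172 * 1.6911
= 290.8607

290.8607


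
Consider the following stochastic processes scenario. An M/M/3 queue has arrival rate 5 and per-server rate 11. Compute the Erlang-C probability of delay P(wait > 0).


a = lambda/mu = 0.4545
rho = a/c = 0.1515
Erlang-C formula applied:
C(c,a) = 0.0117

0.0117


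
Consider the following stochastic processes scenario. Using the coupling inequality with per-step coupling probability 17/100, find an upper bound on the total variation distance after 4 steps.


TV distance bound <= (1-delta)^n
= (1 - 0.1700)^4
= 0.8300^4
= 0.4746

0.4746


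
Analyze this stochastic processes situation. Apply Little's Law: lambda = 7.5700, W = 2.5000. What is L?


Little's Law: L = lambda * W
= 7.5700 * 2.5000
= 18.9250

18.9250


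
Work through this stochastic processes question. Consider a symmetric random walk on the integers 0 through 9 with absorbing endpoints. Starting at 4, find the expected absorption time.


For symmetric RW on 0,...,N with absorbing barriers, E(i) = i*(N-i)
E(4) = 4 * 5 = 20

20


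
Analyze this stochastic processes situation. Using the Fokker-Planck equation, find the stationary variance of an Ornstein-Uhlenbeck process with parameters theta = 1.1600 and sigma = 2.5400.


Stationary variance = sigma^2 / (2*theta)
= 2.5400^2 / (2*1.1600)
= 6.4516 / 2.3200
= 2.7809

2.7809


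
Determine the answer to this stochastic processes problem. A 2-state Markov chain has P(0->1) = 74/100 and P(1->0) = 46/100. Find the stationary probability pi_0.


Stationary distribution: pi_0 = p10/(p01+p10), pi_1 = p01/(p01+p10)
p01 = 0.7400, p10 = 0.4600
pi_0 = 0.3833

0.3833


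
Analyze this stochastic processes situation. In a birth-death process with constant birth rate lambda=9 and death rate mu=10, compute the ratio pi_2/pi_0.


For birth-death process, pi_n/pi_0 = (lambda/mu)^n
= (9/10)^2
= 0.8100

0.8100


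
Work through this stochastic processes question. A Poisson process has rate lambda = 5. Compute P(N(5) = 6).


P(N(t)=k) = (lambda*t)^k * exp(-lambda*t) / k!
lambda*t = 25
= 25^6 * exp(-25) / 6!
= 244140625 * 1.3888e-11 / 720
= 4.7092e-06

4.7092e-06


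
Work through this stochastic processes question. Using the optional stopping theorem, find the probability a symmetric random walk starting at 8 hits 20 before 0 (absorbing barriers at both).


By optional stopping theorem: E(M at tau) = M(0) = 8
P(hit 20)*20 + P(hit 0)*0 = 8
P(hit 20) = (8 - 0)/(20 - 0) = 2/5 = 0.4000

0.4000


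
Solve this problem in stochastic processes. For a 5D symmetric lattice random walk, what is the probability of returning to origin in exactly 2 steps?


P(return in 2 steps) = P(reverse first step) = 1/(2d)
= 1/10
= 0.1000

0.1000


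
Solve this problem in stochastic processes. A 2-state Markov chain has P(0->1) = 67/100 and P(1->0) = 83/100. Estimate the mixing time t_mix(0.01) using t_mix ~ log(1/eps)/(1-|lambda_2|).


lambda_2 = |1 - p01 - p10| = |1 - 0.6700 - 0.8300| = 0.5000
t_mix ~ log(1/eps)/(1 - |lambda_2|)
= log(100)/(1 - 0.5000) = 4.6052/0.5000
= 9.2103

9.2103


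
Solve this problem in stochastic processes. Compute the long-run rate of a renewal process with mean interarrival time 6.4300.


Long-run renewal rate = 1/E(X)
= 1/6.4300
= 0.1555

0.1555


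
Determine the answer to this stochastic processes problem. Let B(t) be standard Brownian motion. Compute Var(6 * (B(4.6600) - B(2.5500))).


Var(alpha*(B(t)-B(s))) = alpha^2 * (t-s)
= 6^2 * (4.6600 - 2.5500)
= 36 * 2.1100
= 75.9600

75.9600


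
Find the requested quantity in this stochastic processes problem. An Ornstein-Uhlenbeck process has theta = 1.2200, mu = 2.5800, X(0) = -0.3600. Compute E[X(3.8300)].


E[X(t)] = mu + (X(0) - mu)*exp(-theta*t)
= 2.5800 + (-0.3600 - 2.5800)*exp(-1.2200*3.8300)
= 2.5800 + -2.9400 * 0.0093
= 2.5525

2.5525


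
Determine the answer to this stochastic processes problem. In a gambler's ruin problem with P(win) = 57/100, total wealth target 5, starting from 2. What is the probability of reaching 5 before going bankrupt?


Gambler's ruin formula:
r = q/p = 0.4300/0.5700 = 0.7544
P(win) = (1 - r^i)/(1 - r^N)
= (1 - 0.7544^2)/(1 - 0.7544^5)
= 0.5702

0.5702


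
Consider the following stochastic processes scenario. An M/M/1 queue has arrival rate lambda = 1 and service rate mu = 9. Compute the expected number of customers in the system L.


rho = 1/9 = 0.1111
L = rho/(1-rho)
= 0.1111/0.8889
= 0.1250

0.1250


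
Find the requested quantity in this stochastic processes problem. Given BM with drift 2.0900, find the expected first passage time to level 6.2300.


Expected first passage time = a/mu
= 6.2300/2.0900
= 2.9809

2.9809


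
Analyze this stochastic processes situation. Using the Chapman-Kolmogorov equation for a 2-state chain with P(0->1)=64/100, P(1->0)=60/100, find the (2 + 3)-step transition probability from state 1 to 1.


P^5 = P^2 * P^3
Computing via matrix multiplication of the transition matrix.
Entry (1,1) of P^5 = 0.5157

0.5157


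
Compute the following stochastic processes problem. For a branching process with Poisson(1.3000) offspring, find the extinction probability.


Since mu = 1.3000 > 1, extinction prob q < 1.
Solve s = exp(mu*(s-1)) iteratively.
q = 0.5770

0.5770


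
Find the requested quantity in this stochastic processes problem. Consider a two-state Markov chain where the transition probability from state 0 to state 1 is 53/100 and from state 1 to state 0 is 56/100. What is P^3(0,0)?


Computing P^3 by matrix multiplication.
P = [[0.4700, 0.5300], [0.5600, 0.4400]]
After raising P to the power 3:
P^3(0,0) = 0.5134

0.5134


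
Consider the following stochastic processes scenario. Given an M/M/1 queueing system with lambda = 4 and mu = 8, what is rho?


rho = lambda/mu
= 4/8
= 0.5000

0.5000


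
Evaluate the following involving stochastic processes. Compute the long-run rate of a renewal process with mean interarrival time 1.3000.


Long-run renewal rate = 1/E(X)
= 1/1.3000
= 0.7692

0.7692


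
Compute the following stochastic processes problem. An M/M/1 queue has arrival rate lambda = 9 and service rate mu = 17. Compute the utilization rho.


rho = lambda/mu
= 9/17
= 0.5294

0.5294


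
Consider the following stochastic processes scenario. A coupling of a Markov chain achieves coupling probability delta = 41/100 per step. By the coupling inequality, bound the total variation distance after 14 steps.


TV distance bound <= (1-delta)^n
= (1 - 0.4100)^14
= 0.5900^14
= 6.1934e-04

6.1934e-04


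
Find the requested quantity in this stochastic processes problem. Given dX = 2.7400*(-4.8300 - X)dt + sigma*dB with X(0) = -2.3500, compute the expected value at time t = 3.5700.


E[X(t)] = mu + (X(0) - mu)*exp(-theta*t)
= -4.8300 + (-2.3500 - -4.8300)*exp(-2.7400*3.5700)
= -4.8300 + 2.4800 * 5.6470e-05
= -4.8299

-4.8299


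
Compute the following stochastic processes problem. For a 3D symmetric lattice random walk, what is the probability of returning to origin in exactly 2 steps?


P(return in 2 steps) = P(reverse first step) = 1/(2d)
= 1/6
= 0.1667

0.1667


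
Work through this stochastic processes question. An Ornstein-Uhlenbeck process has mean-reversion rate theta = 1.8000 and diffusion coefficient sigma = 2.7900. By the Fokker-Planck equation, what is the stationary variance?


Stationary variance = sigma^2 / (2*theta)
= 2.7900^2 / (2*1.8000)
= 7.7841 / 3.6000
= 2.1623

2.1623


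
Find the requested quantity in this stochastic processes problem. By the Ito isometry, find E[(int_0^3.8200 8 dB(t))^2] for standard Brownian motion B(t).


By Ito isometry: E[(int f dB)^2] = int f^2 dt
= 8^2 * 3.8200
= 64 * 3.8200 = 244.4800

244.4800


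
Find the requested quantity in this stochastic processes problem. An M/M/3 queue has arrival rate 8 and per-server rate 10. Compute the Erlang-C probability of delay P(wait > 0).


a = lambda/mu = 0.8000
rho = a/c = 0.2667
Erlang-C formula applied:
C(c,a) = 0.0520

0.0520


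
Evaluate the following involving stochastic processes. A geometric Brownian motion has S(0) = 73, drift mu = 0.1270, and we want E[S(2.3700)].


E[S(t)] = S(0) * exp(mu * t)
= 73 * exp(0.1270 * 2.3700)
= 73 * 1.3512
= 98.6373

98.6373


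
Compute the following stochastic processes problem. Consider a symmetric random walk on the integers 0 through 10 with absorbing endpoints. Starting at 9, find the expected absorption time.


For symmetric RW on 0,...,N with absorbing barriers, E(i) = i*(N-i)
E(9) = 9 * 1 = 9

9


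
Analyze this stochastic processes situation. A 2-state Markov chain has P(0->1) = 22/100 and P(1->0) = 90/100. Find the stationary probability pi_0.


Stationary distribution: pi_0 = p10/(p01+p10), pi_1 = p01/(p01+p10)
p01 = 0.2200, p10 = 0.9000
pi_0 = 0.8036

0.8036


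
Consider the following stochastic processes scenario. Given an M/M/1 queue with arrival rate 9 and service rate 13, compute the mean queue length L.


rho = 9/13 = 0.6923
L = rho/(1-rho)
= 0.6923/0.3077
= 2.2500

2.2500


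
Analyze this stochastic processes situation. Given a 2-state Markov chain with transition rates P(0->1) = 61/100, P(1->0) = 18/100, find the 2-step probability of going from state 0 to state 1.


Computing P^2 by matrix multiplication.
P = [[0.3900, 0.6100], [0.1800, 0.8200]]
After raising P to the power 2:
P^2(0,1) = 0.7381

0.7381


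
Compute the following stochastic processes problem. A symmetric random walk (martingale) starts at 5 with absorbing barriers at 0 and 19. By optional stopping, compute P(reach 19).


By optional stopping theorem: E(M at tau) = M(0) = 5
P(hit 19)*19 + P(hit 0)*0 = 5
P(hit 19) = (5 - 0)/(19 - 0) = 5/19 = 0.2632

0.2632


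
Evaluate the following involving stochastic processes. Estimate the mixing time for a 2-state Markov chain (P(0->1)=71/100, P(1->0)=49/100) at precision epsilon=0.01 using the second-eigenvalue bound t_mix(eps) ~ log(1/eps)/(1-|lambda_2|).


lambda_2 = |1 - p01 - p10| = |1 - 0.7100 - 0.4900| = 0.2000
t_mix ~ log(1/eps)/(1 - |lambda_2|)
= log(100)/(1 - 0.2000) = 4.6052/0.8000
= 5.7565

5.7565


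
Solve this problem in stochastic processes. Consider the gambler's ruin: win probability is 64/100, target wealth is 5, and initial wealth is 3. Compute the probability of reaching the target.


Gambler's ruin formula:
r = q/p = 0.3600/0.6400 = 0.5625
P(win) = (1 - r^i)/(1 - r^N)
= (1 - 0.5625^3)/(1 - 0.5625^5)
= 0.8711

0.8711


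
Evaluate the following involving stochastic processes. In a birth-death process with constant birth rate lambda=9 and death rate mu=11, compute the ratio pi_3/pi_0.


For birth-death process, pi_n/pi_0 = (lambda/mu)^n
= (9/11)^3
= 0.5477

0.5477


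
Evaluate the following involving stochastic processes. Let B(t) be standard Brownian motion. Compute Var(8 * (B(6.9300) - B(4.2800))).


Var(alpha*(B(t)-B(s))) = alpha^2 * (t-s)
= 8^2 * (6.9300 - 4.2800)
= 64 * 2.6500
= 169.6000

169.6000


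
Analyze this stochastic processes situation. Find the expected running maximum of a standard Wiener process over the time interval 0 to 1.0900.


E(max B(s)) = sqrt(2t/pi)
= sqrt(2*1.0900/pi)
= sqrt(0.6939)
= 0.8330

0.8330


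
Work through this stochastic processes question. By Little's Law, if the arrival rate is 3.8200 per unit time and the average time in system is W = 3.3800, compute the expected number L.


Little's Law: L = lambda * W
= 3.8200 * 3.3800
= 12.9116

12.9116


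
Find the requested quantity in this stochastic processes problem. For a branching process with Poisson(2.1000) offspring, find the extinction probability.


Since mu = 2.1000 > 1, extinction prob q < 1.
Solve s = exp(mu*(s-1)) iteratively.
q = 0.1779

0.1779


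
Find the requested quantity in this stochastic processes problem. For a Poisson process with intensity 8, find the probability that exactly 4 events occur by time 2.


P(N(t)=k) = (lambda*t)^k * exp(-lambda*t) / k!
lambda*t = 16
= 16^4 * exp(-16) / 4!
= 65536 * 1.1254e-07 / 24
= 3.0730e-04

3.0730e-04


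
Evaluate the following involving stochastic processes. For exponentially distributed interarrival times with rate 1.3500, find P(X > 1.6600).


P(X > t) = exp(-lambda * t)
= exp(-1.3500 * 1.6600)
= exp(-2.2410) = 0.1064

0.1064


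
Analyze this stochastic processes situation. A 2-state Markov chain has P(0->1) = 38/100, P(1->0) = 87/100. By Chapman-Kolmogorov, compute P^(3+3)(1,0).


P^6 = P^3 * P^3
Computing via matrix multiplication of the transition matrix.
Entry (1,0) of P^6 = 0.6958

0.6958


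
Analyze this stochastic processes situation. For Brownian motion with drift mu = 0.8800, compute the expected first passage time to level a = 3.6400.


Expected first passage time = a/mu
= 3.6400/0.8800
= 4.1364

4.1364


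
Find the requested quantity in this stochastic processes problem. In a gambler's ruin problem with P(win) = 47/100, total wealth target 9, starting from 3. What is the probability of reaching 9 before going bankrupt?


Gambler's ruin formula:
r = q/p = 0.5300/0.4700 = 1.1277
P(win) = (1 - r^i)/(1 - r^N)
= (1 - 1.1277^3)/(1 - 1.1277^9)
= 0.2227

0.2227


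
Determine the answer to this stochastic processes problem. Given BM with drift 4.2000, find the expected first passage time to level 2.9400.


Expected first passage time = a/mu
= 2.9400/4.2000
= 0.7000

0.7000


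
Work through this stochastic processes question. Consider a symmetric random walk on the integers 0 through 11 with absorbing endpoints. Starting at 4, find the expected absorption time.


For symmetric RW on 0,...,N with absorbing barriers, E(i) = i*(N-i)
E(4) = 4 * 7 = 28

28


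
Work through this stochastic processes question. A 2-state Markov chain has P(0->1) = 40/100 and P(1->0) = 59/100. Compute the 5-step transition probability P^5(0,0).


Computing P^5 by matrix multiplication.
P = [[0.6000, 0.4000], [0.5900, 0.4100]]
After raising P to the power 5:
P^5(0,0) = 0.5960

0.5960


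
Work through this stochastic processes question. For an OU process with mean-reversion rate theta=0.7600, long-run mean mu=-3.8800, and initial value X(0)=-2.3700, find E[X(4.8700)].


E[X(t)] = mu + (X(0) - mu)*exp(-theta*t)
= -3.8800 + (-2.3700 - -3.8800)*exp(-0.7600*4.8700)
= -3.8800 + 1.5100 * 0.0247
= -3.8427

-3.8427


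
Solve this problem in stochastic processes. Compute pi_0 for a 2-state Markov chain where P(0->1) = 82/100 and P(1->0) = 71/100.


Stationary distribution: pi_0 = p10/(p01+p10), pi_1 = p01/(p01+p10)
p01 = 0.8200, p10 = 0.7100
pi_0 = 0.4641

0.4641


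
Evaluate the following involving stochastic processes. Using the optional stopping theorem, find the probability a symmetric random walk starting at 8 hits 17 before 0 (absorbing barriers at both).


By optional stopping theorem: E(M at tau) = M(0) = 8
P(hit 17)*17 + P(hit 0)*0 = 8
P(hit 17) = (8 - 0)/(17 - 0) = 8/17 = 0.4706

0.4706


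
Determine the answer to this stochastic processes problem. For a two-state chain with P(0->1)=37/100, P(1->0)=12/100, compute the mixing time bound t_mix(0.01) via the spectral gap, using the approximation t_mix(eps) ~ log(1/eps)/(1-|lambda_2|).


lambda_2 = |1 - p01 - p10| = |1 - 0.3700 - 0.1200| = 0.5100
t_mix ~ log(1/eps)/(1 - |lambda_2|)
= log(100)/(1 - 0.5100) = 4.6052/0.4900
= 9.3983

9.3983


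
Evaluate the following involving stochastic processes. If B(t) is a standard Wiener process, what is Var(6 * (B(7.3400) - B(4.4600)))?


Var(alpha*(B(t)-B(s))) = alpha^2 * (t-s)
= 6^2 * (7.3400 - 4.4600)
= 36 * 2.8800
= 103.6800

103.6800


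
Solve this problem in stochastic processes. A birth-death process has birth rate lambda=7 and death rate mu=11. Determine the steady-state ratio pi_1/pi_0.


For birth-death process, pi_n/pi_0 = (lambda/mu)^n
= (7/11)^1
= 0.6364

0.6364


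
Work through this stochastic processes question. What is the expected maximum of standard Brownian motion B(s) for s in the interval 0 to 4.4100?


E(max B(s)) = sqrt(2t/pi)
= sqrt(2*4.4100/pi)
= sqrt(2.8075)
= 1.6756

1.6756


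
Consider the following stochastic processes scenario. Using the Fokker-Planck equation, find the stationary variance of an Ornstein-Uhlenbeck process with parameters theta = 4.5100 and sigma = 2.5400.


Stationary variance = sigma^2 / (2*theta)
= 2.5400^2 / (2*4.5100)
= 6.4516 / 9.0200
= 0.7153

0.7153


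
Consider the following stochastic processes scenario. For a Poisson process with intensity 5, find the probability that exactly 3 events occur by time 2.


P(N(t)=k) = (lambda*t)^k * exp(-lambda*t) / k!
lambda*t = 10
= 10^3 * exp(-10) / 3!
= 1000 * 4.5400e-05 / 6
= 0.0076

0.0076


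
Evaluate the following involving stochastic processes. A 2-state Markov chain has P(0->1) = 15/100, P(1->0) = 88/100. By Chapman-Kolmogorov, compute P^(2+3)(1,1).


P^5 = P^2 * P^3
Computing via matrix multiplication of the transition matrix.
Entry (1,1) of P^5 = 0.1456

0.1456


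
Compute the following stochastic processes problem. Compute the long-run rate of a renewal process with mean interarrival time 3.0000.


Long-run renewal rate = 1/E(X)
= 1/3.0000
= 0.3333

0.3333


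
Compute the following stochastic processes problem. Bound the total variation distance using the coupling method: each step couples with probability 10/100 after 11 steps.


TV distance bound <= (1-delta)^n
= (1 - 0.1000)^11
= 0.9000^11
= 0.3138

0.3138


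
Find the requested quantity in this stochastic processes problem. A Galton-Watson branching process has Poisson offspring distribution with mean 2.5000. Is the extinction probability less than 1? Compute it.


Since mu = 2.5000 > 1, extinction prob q < 1.
Solve s = exp(mu*(s-1)) iteratively.
q = 0.1074

0.1074


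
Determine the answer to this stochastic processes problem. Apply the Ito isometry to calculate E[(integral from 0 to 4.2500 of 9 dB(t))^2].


By Ito isometry: E[(int f dB)^2] = int f^2 dt
= 9^2 * 4.2500
= 81 * 4.2500 = 344.2500

344.2500


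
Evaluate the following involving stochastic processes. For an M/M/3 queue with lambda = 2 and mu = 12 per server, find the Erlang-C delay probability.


a = lambda/mu = 0.1667
rho = a/c = 0.0556
Erlang-C formula applied:
C(c,a) = 6.9156e-04

6.9156e-04


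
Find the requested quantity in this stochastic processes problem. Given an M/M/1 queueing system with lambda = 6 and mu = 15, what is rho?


rho = lambda/mu
= 6/15
= 0.4000

0.4000


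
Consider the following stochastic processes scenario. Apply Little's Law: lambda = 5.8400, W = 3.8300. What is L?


Little's Law: L = lambda * W
= 5.8400 * 3.8300
= 22.3672

22.3672


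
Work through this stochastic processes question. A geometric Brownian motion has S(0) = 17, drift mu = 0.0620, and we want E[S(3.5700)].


E[S(t)] = S(0) * exp(mu * t)
= 17 * exp(0.0620 * 3.5700)
= 17 * 1.2477
= 21.2117

21.2117


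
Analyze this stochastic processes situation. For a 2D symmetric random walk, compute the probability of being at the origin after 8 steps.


P = C(8,4)^2 / 4^8
= 70^2 / 65536
= 4900 / 65536
= 0.0748

0.0748


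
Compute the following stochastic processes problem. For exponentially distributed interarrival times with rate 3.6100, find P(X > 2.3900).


P(X > t) = exp(-lambda * t)
= exp(-3.6100 * 2.3900)
= exp(-8.6279) = 1.7904e-04

1.7904e-04


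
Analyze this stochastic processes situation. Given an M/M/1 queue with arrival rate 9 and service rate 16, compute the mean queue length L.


rho = 9/16 = 0.5625
L = rho/(1-rho)
= 0.5625/0.4375
= 1.2857

1.2857


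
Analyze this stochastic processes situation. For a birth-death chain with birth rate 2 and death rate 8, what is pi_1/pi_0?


For birth-death process, pi_n/pi_0 = (lambda/mu)^n
= (2/8)^1
= 0.2500

0.2500


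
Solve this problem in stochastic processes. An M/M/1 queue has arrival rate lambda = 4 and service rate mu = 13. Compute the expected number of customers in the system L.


rho = 4/13 = 0.3077
L = rho/(1-rho)
= 0.3077/0.6923
= 0.4444

0.4444


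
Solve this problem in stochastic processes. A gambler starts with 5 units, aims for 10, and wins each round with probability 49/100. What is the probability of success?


Gambler's ruin formula:
r = q/p = 0.5100/0.4900 = 1.0408
P(win) = (1 - r^i)/(1 - r^N)
= (1 - 1.0408^5)/(1 - 1.0408^10)
= 0.4502

0.4502


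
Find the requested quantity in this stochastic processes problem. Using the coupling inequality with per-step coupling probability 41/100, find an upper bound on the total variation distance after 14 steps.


TV distance bound <= (1-delta)^n
= (1 - 0.4100)^14
= 0.5900^14
= 6.1934e-04

6.1934e-04


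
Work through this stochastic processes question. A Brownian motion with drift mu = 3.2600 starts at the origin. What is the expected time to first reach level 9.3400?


Expected first passage time = a/mu
= 9.3400/3.2600
= 2.8650

2.8650


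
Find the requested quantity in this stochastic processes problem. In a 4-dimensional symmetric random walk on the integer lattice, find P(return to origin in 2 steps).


P(return in 2 steps) = P(reverse first step) = 1/(2d)
= 1/8
= 0.1250

0.1250


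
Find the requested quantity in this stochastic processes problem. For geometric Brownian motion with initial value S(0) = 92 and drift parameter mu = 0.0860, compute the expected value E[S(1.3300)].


E[S(t)] = S(0) * exp(mu * t)
= 92 * exp(0.0860 * 1.3300)
= 92 * 1.1212
= 103.1484

103.1484


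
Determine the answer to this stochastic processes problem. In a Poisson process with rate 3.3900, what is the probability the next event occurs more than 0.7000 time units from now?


P(X > t) = exp(-lambda * t)
= exp(-3.3900 * 0.7000)
= exp(-2.3730) = 0.0932

0.0932


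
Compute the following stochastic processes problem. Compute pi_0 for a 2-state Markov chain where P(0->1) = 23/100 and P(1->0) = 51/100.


Stationary distribution: pi_0 = p10/(p01+p10), pi_1 = p01/(p01+p10)
p01 = 0.2300, p10 = 0.5100
pi_0 = 0.6892

0.6892


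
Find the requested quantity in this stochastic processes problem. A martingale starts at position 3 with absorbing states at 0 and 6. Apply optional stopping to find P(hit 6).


By optional stopping theorem: E(M at tau) = M(0) = 3
P(hit 6)*6 + P(hit 0)*0 = 3
P(hit 6) = (3 - 0)/(6 - 0) = 1/2 = 0.5000

0.5000


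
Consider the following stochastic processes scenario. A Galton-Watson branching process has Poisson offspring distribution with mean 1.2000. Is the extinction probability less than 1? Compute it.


Since mu = 1.2000 > 1, extinction prob q < 1.
Solve s = exp(mu*(s-1)) iteratively.
q = 0.6863

0.6863


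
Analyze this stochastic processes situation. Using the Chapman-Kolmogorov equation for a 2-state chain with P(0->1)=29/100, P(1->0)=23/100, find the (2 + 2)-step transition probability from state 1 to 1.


P^4 = P^2 * P^2
Computing via matrix multiplication of the transition matrix.
Entry (1,1) of P^4 = 0.5812

0.5812


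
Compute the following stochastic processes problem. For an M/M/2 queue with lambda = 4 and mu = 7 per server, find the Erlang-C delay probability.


a = lambda/mu = 0.5714
rho = a/c = 0.2857
Erlang-C formula applied:
C(c,a) = 0.1270

0.1270


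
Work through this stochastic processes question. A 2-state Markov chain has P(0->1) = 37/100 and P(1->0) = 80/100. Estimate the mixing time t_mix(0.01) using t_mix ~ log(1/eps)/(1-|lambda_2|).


lambda_2 = |1 - p01 - p10| = |1 - 0.3700 - 0.8000| = 0.1700
t_mix ~ log(1/eps)/(1 - |lambda_2|)
= log(100)/(1 - 0.1700) = 4.6052/0.8300
= 5.5484

5.5484


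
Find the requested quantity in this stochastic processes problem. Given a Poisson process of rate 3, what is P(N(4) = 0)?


P(N(t)=k) = (lambda*t)^k * exp(-lambda*t) / k!
lambda*t = 12
= 12^0 * exp(-12) / 0!
= 1 * 6.1442e-06 / 1
= 6.1442e-06

6.1442e-06


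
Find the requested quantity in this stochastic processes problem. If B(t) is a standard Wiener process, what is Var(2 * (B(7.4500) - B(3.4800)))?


Var(alpha*(B(t)-B(s))) = alpha^2 * (t-s)
= 2^2 * (7.4500 - 3.4800)
= 4 * 3.9700
= 15.8800

15.8800


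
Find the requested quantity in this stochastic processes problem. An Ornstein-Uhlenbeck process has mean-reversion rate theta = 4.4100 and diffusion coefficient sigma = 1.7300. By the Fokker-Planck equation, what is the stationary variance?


Stationary variance = sigma^2 / (2*theta)
= 1.7300^2 / (2*4.4100)
= 2.9929 / 8.8200
= 0.3393

0.3393


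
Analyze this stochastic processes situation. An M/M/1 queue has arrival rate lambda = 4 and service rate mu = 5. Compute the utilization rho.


rho = lambda/mu
= 4/5
= 0.8000

0.8000


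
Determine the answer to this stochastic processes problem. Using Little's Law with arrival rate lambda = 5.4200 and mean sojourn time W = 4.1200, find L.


Little's Law: L = lambda * W
= 5.4200 * 4.1200
= 22.3304

22.3304


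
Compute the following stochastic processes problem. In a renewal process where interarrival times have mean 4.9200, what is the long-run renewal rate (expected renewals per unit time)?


Long-run renewal rate = 1/E(X)
= 1/4.9200
= 0.2033

0.2033


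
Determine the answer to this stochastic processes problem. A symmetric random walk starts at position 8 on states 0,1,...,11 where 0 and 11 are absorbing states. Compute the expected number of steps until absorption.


For symmetric RW on 0,...,N with absorbing barriers, E(i) = i*(N-i)
E(8) = 8 * 3 = 24

24


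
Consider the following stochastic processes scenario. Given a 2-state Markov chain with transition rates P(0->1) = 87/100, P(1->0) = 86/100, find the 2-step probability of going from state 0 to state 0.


Computing P^2 by matrix multiplication.
P = [[0.1300, 0.8700], [0.8600, 0.1400]]
After raising P to the power 2:
P^2(0,0) = 0.7651

0.7651


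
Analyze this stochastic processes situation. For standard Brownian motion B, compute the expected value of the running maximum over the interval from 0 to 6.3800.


E(max B(s)) = sqrt(2t/pi)
= sqrt(2*6.3800/pi)
= sqrt(4.0616)
= 2.0153

2.0153


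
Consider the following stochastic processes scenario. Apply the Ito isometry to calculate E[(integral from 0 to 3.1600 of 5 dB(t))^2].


By Ito isometry: E[(int f dB)^2] = int f^2 dt
= 5^2 * 3.1600
= 25 * 3.1600 = 79.0000

79.0000


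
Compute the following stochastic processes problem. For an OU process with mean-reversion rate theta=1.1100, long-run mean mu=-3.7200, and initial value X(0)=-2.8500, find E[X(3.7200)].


E[X(t)] = mu + (X(0) - mu)*exp(-theta*t)
= -3.7200 + (-2.8500 - -3.7200)*exp(-1.1100*3.7200)
= -3.7200 + 0.8700 * 0.0161
= -3.7060

-3.7060


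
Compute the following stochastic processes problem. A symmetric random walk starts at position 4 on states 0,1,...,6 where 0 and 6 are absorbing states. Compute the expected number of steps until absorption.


For symmetric RW on 0,...,N with absorbing barriers, E(i) = i*(N-i)
E(4) = 4 * 2 = 8

8


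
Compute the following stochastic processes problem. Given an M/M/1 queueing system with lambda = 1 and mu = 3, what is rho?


rho = lambda/mu
= 1/3
= 0.3333

0.3333


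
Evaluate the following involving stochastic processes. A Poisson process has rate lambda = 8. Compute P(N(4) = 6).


P(N(t)=k) = (lambda*t)^k * exp(-lambda*t) / k!
lambda*t = 32
= 32^6 * exp(-32) / 6!
= 1073741824 * 1.2664e-14 / 720
= 1.8886e-08

1.8886e-08


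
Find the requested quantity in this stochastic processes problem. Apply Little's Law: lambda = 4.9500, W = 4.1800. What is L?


Little's Law: L = lambda * W
= 4.9500 * 4.1800
= 20.6910

20.6910


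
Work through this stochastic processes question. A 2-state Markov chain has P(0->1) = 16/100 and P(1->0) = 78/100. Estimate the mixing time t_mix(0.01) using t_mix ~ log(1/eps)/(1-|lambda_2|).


lambda_2 = |1 - p01 - p10| = |1 - 0.1600 - 0.7800| = 0.0600
t_mix ~ log(1/eps)/(1 - |lambda_2|)
= log(100)/(1 - 0.0600) = 4.6052/0.9400
= 4.8991

4.8991


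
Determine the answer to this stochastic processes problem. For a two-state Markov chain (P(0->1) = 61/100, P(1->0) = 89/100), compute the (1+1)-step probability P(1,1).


P^2 = P^1 * P^1
Computing via matrix multiplication of the transition matrix.
Entry (1,1) of P^2 = 0.5550

0.5550


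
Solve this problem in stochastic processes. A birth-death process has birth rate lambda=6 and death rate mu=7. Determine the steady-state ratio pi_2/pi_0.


For birth-death process, pi_n/pi_0 = (lambda/mu)^n
= (6/7)^2
= 0.7347

0.7347


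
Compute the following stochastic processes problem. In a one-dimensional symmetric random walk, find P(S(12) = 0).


P(S(12) = 0) = C(12,6) / 4^6
= 924 / 4096
= 0.2256

0.2256


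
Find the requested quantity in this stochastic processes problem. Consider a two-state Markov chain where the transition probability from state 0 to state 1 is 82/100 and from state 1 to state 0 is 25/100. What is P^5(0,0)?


Computing P^5 by matrix multiplication.
P = [[0.1800, 0.8200], [0.2500, 0.7500]]
After raising P to the power 5:
P^5(0,0) = 0.2336

0.2336


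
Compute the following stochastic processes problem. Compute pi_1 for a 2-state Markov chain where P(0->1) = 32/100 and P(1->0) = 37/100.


Stationary distribution: pi_0 = p10/(p01+p10), pi_1 = p01/(p01+p10)
p01 = 0.3200, p10 = 0.3700
pi_1 = 0.4638

0.4638


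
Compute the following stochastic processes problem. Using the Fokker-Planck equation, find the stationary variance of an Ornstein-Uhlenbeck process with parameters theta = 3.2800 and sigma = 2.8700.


Stationary variance = sigma^2 / (2*theta)
= 2.8700^2 / (2*3.2800)
= 8.2369 / 6.5600
= 1.2556

1.2556


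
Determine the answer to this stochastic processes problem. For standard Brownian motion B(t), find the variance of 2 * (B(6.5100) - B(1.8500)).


Var(alpha*(B(t)-B(s))) = alpha^2 * (t-s)
= 2^2 * (6.5100 - 1.8500)
= 4 * 4.6600
= 18.6400

18.6400


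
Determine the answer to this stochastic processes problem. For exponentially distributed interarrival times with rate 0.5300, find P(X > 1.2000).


P(X > t) = exp(-lambda * t)
= exp(-0.5300 * 1.2000)
= exp(-0.6360) = 0.5294

0.5294


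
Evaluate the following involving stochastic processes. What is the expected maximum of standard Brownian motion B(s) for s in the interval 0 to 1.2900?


E(max B(s)) = sqrt(2t/pi)
= sqrt(2*1.2900/pi)
= sqrt(0.8212)
= 0.9062

0.9062


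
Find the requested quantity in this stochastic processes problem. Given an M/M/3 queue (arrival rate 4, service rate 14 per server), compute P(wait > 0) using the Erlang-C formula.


a = lambda/mu = 0.2857
rho = a/c = 0.0952
Erlang-C formula applied:
C(c,a) = 0.0032

0.0032


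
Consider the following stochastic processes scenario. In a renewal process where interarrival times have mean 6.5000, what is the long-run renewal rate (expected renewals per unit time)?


Long-run renewal rate = 1/E(X)
= 1/6.5000
= 0.1538

0.1538


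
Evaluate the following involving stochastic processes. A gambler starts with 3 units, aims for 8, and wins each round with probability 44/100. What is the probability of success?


Gambler's ruin formula:
r = q/p = 0.5600/0.4400 = 1.2727
P(win) = (1 - r^i)/(1 - r^N)
= (1 - 1.2727^3)/(1 - 1.2727^8)
= 0.1804

0.1804


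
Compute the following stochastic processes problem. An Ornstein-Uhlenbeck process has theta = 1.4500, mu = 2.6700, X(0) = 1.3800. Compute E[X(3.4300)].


E[X(t)] = mu + (X(0) - mu)*exp(-theta*t)
= 2.6700 + (1.3800 - 2.6700)*exp(-1.4500*3.4300)
= 2.6700 + -1.2900 * 0.0069
= 2.6611

2.6611


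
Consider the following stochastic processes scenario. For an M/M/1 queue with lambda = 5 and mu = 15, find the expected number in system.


rho = 5/15 = 0.3333
L = rho/(1-rho)
= 0.3333/0.6667
= 0.5000

0.5000


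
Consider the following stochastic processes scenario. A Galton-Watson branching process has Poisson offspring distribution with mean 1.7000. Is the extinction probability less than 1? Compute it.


Since mu = 1.7000 > 1, extinction prob q < 1.
Solve s = exp(mu*(s-1)) iteratively.
q = 0.3088

0.3088


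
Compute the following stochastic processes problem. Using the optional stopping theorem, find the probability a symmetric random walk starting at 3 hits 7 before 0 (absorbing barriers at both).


By optional stopping theorem: E(M at tau) = M(0) = 3
P(hit 7)*7 + P(hit 0)*0 = 3
P(hit 7) = (3 - 0)/(7 - 0) = 3/7 = 0.4286

0.4286


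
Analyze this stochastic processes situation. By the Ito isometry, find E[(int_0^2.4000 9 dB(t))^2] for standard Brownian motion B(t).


By Ito isometry: E[(int f dB)^2] = int f^2 dt
= 9^2 * 2.4000
= 81 * 2.4000 = 194.4000

194.4000


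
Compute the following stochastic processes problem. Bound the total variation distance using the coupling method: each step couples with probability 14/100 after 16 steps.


TV distance bound <= (1-delta)^n
= (1 - 0.1400)^16
= 0.8600^16
= 0.0895

0.0895


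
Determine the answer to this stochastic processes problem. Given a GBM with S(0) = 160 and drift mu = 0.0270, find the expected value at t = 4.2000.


E[S(t)] = S(0) * exp(mu * t)
= 160 * exp(0.0270 * 4.2000)
= 160 * 1.1201
= 179.2128

179.2128


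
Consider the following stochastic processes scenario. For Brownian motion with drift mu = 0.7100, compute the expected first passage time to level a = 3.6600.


Expected first passage time = a/mu
= 3.6600/0.7100
= 5.1549

5.1549


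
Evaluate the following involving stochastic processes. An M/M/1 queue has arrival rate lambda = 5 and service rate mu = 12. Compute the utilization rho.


rho = lambda/mu
= 5/12
= 0.4167

0.4167


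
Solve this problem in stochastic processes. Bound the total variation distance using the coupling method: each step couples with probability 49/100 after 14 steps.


TV distance bound <= (1-delta)^n
= (1 - 0.4900)^14
= 0.5100^14
= 8.0535e-05

8.0535e-05


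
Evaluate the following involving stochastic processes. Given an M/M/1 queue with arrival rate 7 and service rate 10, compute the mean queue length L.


rho = 7/10 = 0.7000
L = rho/(1-rho)
= 0.7000/0.3000
= 2.3333

2.3333


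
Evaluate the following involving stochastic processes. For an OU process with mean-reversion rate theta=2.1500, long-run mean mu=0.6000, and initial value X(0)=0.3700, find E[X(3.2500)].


E[X(t)] = mu + (X(0) - mu)*exp(-theta*t)
= 0.6000 + (0.3700 - 0.6000)*exp(-2.1500*3.2500)
= 0.6000 + -0.2300 * 9.2335e-04
= 0.5998

0.5998


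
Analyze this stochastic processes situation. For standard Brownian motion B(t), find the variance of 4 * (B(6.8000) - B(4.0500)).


Var(alpha*(B(t)-B(s))) = alpha^2 * (t-s)
= 4^2 * (6.8000 - 4.0500)
= 16 * 2.7500
= 44.0000

44.0000


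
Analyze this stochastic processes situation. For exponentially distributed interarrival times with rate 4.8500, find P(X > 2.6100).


P(X > t) = exp(-lambda * t)
= exp(-4.8500 * 2.6100)
= exp(-12.6585) = 3.1804e-06

3.1804e-06


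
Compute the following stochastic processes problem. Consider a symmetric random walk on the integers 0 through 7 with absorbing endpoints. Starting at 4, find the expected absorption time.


For symmetric RW on 0,...,N with absorbing barriers, E(i) = i*(N-i)
E(4) = 4 * 3 = 12

12


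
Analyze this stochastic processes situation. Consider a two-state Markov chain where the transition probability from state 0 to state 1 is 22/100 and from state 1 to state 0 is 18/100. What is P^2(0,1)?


Computing P^2 by matrix multiplication.
P = [[0.7800, 0.2200], [0.1800, 0.8200]]
After raising P to the power 2:
P^2(0,1) = 0.3520

0.3520


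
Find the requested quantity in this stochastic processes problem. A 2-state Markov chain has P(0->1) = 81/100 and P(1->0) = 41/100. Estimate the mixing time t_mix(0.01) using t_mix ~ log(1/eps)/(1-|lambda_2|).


lambda_2 = |1 - p01 - p10| = |1 - 0.8100 - 0.4100| = 0.2200
t_mix ~ log(1/eps)/(1 - |lambda_2|)
= log(100)/(1 - 0.2200) = 4.6052/0.7800
= 5.9041

5.9041


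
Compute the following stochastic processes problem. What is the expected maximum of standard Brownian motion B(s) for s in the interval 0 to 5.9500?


E(max B(s)) = sqrt(2t/pi)
= sqrt(2*5.9500/pi)
= sqrt(3.7879)
= 1.9462

1.9462
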